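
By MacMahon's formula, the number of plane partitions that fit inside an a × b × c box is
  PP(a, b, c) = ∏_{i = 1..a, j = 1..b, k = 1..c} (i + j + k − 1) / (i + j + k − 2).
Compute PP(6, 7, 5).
PP(6, 7, 5) = 739309710568

Evaluate the triple product over i = 1..6, j = 1..7, k = 1..5. The factors are (2/1) · (3/2) · (4/3) · (5/4) · (6/5) · (3/2) · (4/3) · (5/4) · … (210 factors total). The numerators and denominators telescope so the product is an integer; carrying out the multiplication exactly gives PP(6, 7, 5) = 739309710568.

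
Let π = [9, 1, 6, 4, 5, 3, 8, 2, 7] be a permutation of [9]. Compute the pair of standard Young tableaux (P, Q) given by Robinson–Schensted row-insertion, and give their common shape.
P = [1, 2, 5, 7] / [3, 8] / [4] / [6] / [9];  Q = [1, 3, 5, 7] / [2, 9] / [4] / [6] / [8];  common shape = (4, 2, 1, 1, 1)

Row-insert the values π_1, π_2, … into P one at a time, bumping the leftmost entry strictly greater than the inserted value down to the next row. The recording tableau Q records, in position (i, j), the step at which that cell was added to P.
  Insert 9 (step 1): P = [9];  Q = [1]
  Insert 1 (step 2): P = [1] / [9];  Q = [1] / [2]
  Insert 6 (step 3): P = [1, 6] / [9];  Q = [1, 3] / [2]
  Insert 4 (step 4): P = [1, 4] / [6] / [9];  Q = [1, 3] / [2] / [4]
  Insert 5 (step 5): P = [1, 4, 5] / [6] / [9];  Q = [1, 3, 5] / [2] / [4]
  Insert 3 (step 6): P = [1, 3, 5] / [4] / [6] / [9];  Q = [1, 3, 5] / [2] / [4] / [6]
  Insert 8 (step 7): P = [1, 3, 5, 8] / [4] / [6] / [9];  Q = [1, 3, 5, 7] / [2] / [4] / [6]
  Insert 2 (step 8): P = [1, 2, 5, 8] / [3] / [4] / [6] / [9];  Q = [1, 3, 5, 7] / [2] / [4] / [6] / [8]
  Insert 7 (step 9): P = [1, 2, 5, 7] / [3, 8] / [4] / [6] / [9];  Q = [1, 3, 5, 7] / [2, 9] / [4] / [6] / [8]
Final shape: (4, 2, 1, 1, 1).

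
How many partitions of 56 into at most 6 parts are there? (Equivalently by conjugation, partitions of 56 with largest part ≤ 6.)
p(56, parts ≤ 6) = 14800

Use the recurrence p(n, m) = p(n, m−1) + p(n−m, m): either the largest part is < m (count p(n, m−1)) or the largest part is exactly m (remove one copy of m, count p(n−m, m)). With p(0, ·) = 1 this gives p(56, parts ≤ 6) = 14800. (By conjugating Young diagrams, this also counts partitions of 56 into at most 6 parts.)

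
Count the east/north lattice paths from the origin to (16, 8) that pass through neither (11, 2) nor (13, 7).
Number of paths = 395907

Inclusion–exclusion. Total paths: C(24, 16) = 735471. Through P₁: C(13, 11)·C(11, 5) = 36036. Through P₂: C(20, 13)·C(4, 3) = 310080. Since P₁ is strictly southwest of P₂, a monotone path through both must visit P₁ then P₂; paths through both = C(13, 11)·C(7, 2)·C(4, 3) = 6552. Avoid both = 735471 − 36036 − 310080 + 6552 = 395907.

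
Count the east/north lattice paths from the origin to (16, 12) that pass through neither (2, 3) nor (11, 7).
Number of paths = 16032007

Inclusion–exclusion. Total paths: C(28, 16) = 30421755. Through P₁: C(5, 2)·C(23, 14) = 8171900. Through P₂: C(18, 11)·C(10, 5) = 8019648. Since P₁ is strictly southwest of P₂, a monotone path through both must visit P₁ then P₂; paths through both = C(5, 2)·C(13, 9)·C(10, 5) = 1801800. Avoid both = 30421755 − 8171900 − 8019648 + 1801800 = 16032007.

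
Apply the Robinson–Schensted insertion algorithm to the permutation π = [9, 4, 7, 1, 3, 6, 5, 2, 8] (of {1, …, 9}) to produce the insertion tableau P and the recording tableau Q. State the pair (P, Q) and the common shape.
P = [1, 2, 5, 8] / [3, 6] / [4] / [7] / [9];  Q = [1, 3, 6, 9] / [2, 5] / [4] / [7] / [8];  common shape = (4, 2, 1, 1, 1)

Row-insert the values π_1, π_2, … into P one at a time, bumping the leftmost entry strictly greater than the inserted value down to the next row. The recording tableau Q records, in position (i, j), the step at which that cell was added to P.
  Insert 9 (step 1): P = [9];  Q = [1]
  Insert 4 (step 2): P = [4] / [9];  Q = [1] / [2]
  Insert 7 (step 3): P = [4, 7] / [9];  Q = [1, 3] / [2]
  Insert 1 (step 4): P = [1, 7] / [4] / [9];  Q = [1, 3] / [2] / [4]
  Insert 3 (step 5): P = [1, 3] / [4, 7] / [9];  Q = [1, 3] / [2, 5] / [4]
  Insert 6 (step 6): P = [1, 3, 6] / [4, 7] / [9];  Q = [1, 3, 6] / [2, 5] / [4]
  Insert 5 (step 7): P = [1, 3, 5] / [4, 6] / [7] / [9];  Q = [1, 3, 6] / [2, 5] / [4] / [7]
  Insert 2 (step 8): P = [1, 2, 5] / [3, 6] / [4] / [7] / [9];  Q = [1, 3, 6] / [2, 5] / [4] / [7] / [8]
  Insert 8 (step 9): P = [1, 2, 5, 8] / [3, 6] / [4] / [7] / [9];  Q = [1, 3, 6, 9] / [2, 5] / [4] / [7] / [8]
Final shape: (4, 2, 1, 1, 1).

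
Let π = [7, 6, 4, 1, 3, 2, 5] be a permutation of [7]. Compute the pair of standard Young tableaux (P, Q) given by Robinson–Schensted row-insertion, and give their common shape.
P = [1, 2, 5] / [3] / [4] / [6] / [7];  Q = [1, 5, 7] / [2] / [3] / [4] / [6];  common shape = (3, 1, 1, 1, 1)

Row-insert the values π_1, π_2, … into P one at a time, bumping the leftmost entry strictly greater than the inserted value down to the next row. The recording tableau Q records, in position (i, j), the step at which that cell was added to P.
  Insert 7 (step 1): P = [7];  Q = [1]
  Insert 6 (step 2): P = [6] / [7];  Q = [1] / [2]
  Insert 4 (step 3): P = [4] / [6] / [7];  Q = [1] / [2] / [3]
  Insert 1 (step 4): P = [1] / [4] / [6] / [7];  Q = [1] / [2] / [3] / [4]
  Insert 3 (step 5): P = [1, 3] / [4] / [6] / [7];  Q = [1, 5] / [2] / [3] / [4]
  Insert 2 (step 6): P = [1, 2] / [3] / [4] / [6] / [7];  Q = [1, 5] / [2] / [3] / [4] / [6]
  Insert 5 (step 7): P = [1, 2, 5] / [3] / [4] / [6] / [7];  Q = [1, 5, 7] / [2] / [3] / [4] / [6]
Final shape: (3, 1, 1, 1, 1).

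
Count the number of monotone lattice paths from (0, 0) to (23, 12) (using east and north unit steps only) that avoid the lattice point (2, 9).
Number of paths = 834340480

Total paths from (0, 0) to (23, 12): C(35, 23) = 834451800. Paths through (2, 9): (paths (0, 0) → (2, 9)) × (paths (2, 9) → (23, 12)) = C(11, 2) · C(24, 21) = 55 · 2024 = 111320. Avoidance count = 834451800 − 111320 = 834340480.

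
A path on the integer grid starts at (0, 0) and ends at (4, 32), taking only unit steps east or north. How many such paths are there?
Number of paths = 58905

A monotone lattice path from (0, 0) to (4, 32) consists of 4 east steps and 32 north steps in some order, so it is determined by which 4 of the 36 steps are east. The count is C(36, 4) = 58905.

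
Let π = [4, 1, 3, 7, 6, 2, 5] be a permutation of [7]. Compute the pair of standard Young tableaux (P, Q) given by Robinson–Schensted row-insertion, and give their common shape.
P = [1, 2, 5] / [3, 6] / [4, 7];  Q = [1, 3, 4] / [2, 5] / [6, 7];  common shape = (3, 2, 2)

Row-insert the values π_1, π_2, … into P one at a time, bumping the leftmost entry strictly greater than the inserted value down to the next row. The recording tableau Q records, in position (i, j), the step at which that cell was added to P.
  Insert 4 (step 1): P = [4];  Q = [1]
  Insert 1 (step 2): P = [1] / [4];  Q = [1] / [2]
  Insert 3 (step 3): P = [1, 3] / [4];  Q = [1, 3] / [2]
  Insert 7 (step 4): P = [1, 3, 7] / [4];  Q = [1, 3, 4] / [2]
  Insert 6 (step 5): P = [1, 3, 6] / [4, 7];  Q = [1, 3, 4] / [2, 5]
  Insert 2 (step 6): P = [1, 2, 6] / [3, 7] / [4];  Q = [1, 3, 4] / [2, 5] / [6]
  Insert 5 (step 7): P = [1, 2, 5] / [3, 6] / [4, 7];  Q = [1, 3, 4] / [2, 5] / [6, 7]
Final shape: (3, 2, 2).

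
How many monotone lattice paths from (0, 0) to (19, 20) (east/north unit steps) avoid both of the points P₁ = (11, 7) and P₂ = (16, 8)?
Number of paths = 62199638865

Inclusion–exclusion. Total paths: C(39, 19) = 68923264410. Through P₁: C(18, 11)·C(21, 8) = 6475865760. Through P₂: C(24, 16)·C(15, 3) = 334639305. Since P₁ is strictly southwest of P₂, a monotone path through both must visit P₁ then P₂; paths through both = C(18, 11)·C(6, 5)·C(15, 3) = 86879520. Avoid both = 68923264410 − 6475865760 − 334639305 + 86879520 = 62199638865.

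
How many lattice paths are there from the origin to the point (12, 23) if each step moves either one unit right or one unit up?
Number of paths = 834451800

A monotone lattice path from (0, 0) to (12, 23) consists of 12 east steps and 23 north steps in some order, so it is determined by which 12 of the 35 steps are east. The count is C(35, 12) = 834451800.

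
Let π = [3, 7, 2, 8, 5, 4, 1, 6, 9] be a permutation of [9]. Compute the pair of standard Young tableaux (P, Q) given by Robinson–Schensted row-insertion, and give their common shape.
P = [1, 4, 6, 9] / [2, 5, 8] / [3] / [7];  Q = [1, 2, 4, 9] / [3, 5, 8] / [6] / [7];  common shape = (4, 3, 1, 1)

Row-insert the values π_1, π_2, … into P one at a time, bumping the leftmost entry strictly greater than the inserted value down to the next row. The recording tableau Q records, in position (i, j), the step at which that cell was added to P.
  Insert 3 (step 1): P = [3];  Q = [1]
  Insert 7 (step 2): P = [3, 7];  Q = [1, 2]
  Insert 2 (step 3): P = [2, 7] / [3];  Q = [1, 2] / [3]
  Insert 8 (step 4): P = [2, 7, 8] / [3];  Q = [1, 2, 4] / [3]
  Insert 5 (step 5): P = [2, 5, 8] / [3, 7];  Q = [1, 2, 4] / [3, 5]
  Insert 4 (step 6): P = [2, 4, 8] / [3, 5] / [7];  Q = [1, 2, 4] / [3, 5] / [6]
  Insert 1 (step 7): P = [1, 4, 8] / [2, 5] / [3] / [7];  Q = [1, 2, 4] / [3, 5] / [6] / [7]
  Insert 6 (step 8): P = [1, 4, 6] / [2, 5, 8] / [3] / [7];  Q = [1, 2, 4] / [3, 5, 8] / [6] / [7]
  Insert 9 (step 9): P = [1, 4, 6, 9] / [2, 5, 8] / [3] / [7];  Q = [1, 2, 4, 9] / [3, 5, 8] / [6] / [7]
Final shape: (4, 3, 1, 1).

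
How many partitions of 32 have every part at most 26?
p(32, parts ≤ 26) = 8330

Use the recurrence p(n, m) = p(n, m−1) + p(n−m, m): either the largest part is < m (count p(n, m−1)) or the largest part is exactly m (remove one copy of m, count p(n−m, m)). With p(0, ·) = 1 this gives p(32, parts ≤ 26) = 8330. (By conjugating Young diagrams, this also counts partitions of 32 into at most 26 parts.)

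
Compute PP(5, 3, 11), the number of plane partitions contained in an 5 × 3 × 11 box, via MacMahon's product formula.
PP(5, 3, 11) = 1837984512

Evaluate the triple product over i = 1..5, j = 1..3, k = 1..11. The factors are (2/1) · (3/2) · (4/3) · (5/4) · (6/5) · (7/6) · (8/7) · (9/8) · … (165 factors total). The numerators and denominators telescope so the product is an integer; carrying out the multiplication exactly gives PP(5, 3, 11) = 1837984512.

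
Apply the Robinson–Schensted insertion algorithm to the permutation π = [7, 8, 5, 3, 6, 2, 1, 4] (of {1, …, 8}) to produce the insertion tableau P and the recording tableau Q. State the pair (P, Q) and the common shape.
P = [1, 4] / [2, 6] / [3, 8] / [5] / [7];  Q = [1, 2] / [3, 5] / [4, 8] / [6] / [7];  common shape = (2, 2, 2, 1, 1)

Row-insert the values π_1, π_2, … into P one at a time, bumping the leftmost entry strictly greater than the inserted value down to the next row. The recording tableau Q records, in position (i, j), the step at which that cell was added to P.
  Insert 7 (step 1): P = [7];  Q = [1]
  Insert 8 (step 2): P = [7, 8];  Q = [1, 2]
  Insert 5 (step 3): P = [5, 8] / [7];  Q = [1, 2] / [3]
  Insert 3 (step 4): P = [3, 8] / [5] / [7];  Q = [1, 2] / [3] / [4]
  Insert 6 (step 5): P = [3, 6] / [5, 8] / [7];  Q = [1, 2] / [3, 5] / [4]
  Insert 2 (step 6): P = [2, 6] / [3, 8] / [5] / [7];  Q = [1, 2] / [3, 5] / [4] / [6]
  Insert 1 (step 7): P = [1, 6] / [2, 8] / [3] / [5] / [7];  Q = [1, 2] / [3, 5] / [4] / [6] / [7]
  Insert 4 (step 8): P = [1, 4] / [2, 6] / [3, 8] / [5] / [7];  Q = [1, 2] / [3, 5] / [4, 8] / [6] / [7]
Final shape: (2, 2, 2, 1, 1).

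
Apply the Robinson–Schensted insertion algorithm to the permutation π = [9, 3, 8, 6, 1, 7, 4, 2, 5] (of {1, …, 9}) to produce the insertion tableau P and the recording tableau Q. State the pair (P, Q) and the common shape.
P = [1, 2, 5] / [3, 4, 7] / [6] / [8] / [9];  Q = [1, 3, 6] / [2, 7, 9] / [4] / [5] / [8];  common shape = (3, 3, 1, 1, 1)

Row-insert the values π_1, π_2, … into P one at a time, bumping the leftmost entry strictly greater than the inserted value down to the next row. The recording tableau Q records, in position (i, j), the step at which that cell was added to P.
  Insert 9 (step 1): P = [9];  Q = [1]
  Insert 3 (step 2): P = [3] / [9];  Q = [1] / [2]
  Insert 8 (step 3): P = [3, 8] / [9];  Q = [1, 3] / [2]
  Insert 6 (step 4): P = [3, 6] / [8] / [9];  Q = [1, 3] / [2] / [4]
  Insert 1 (step 5): P = [1, 6] / [3] / [8] / [9];  Q = [1, 3] / [2] / [4] / [5]
  Insert 7 (step 6): P = [1, 6, 7] / [3] / [8] / [9];  Q = [1, 3, 6] / [2] / [4] / [5]
  Insert 4 (step 7): P = [1, 4, 7] / [3, 6] / [8] / [9];  Q = [1, 3, 6] / [2, 7] / [4] / [5]
  Insert 2 (step 8): P = [1, 2, 7] / [3, 4] / [6] / [8] / [9];  Q = [1, 3, 6] / [2, 7] / [4] / [5] / [8]
  Insert 5 (step 9): P = [1, 2, 5] / [3, 4, 7] / [6] / [8] / [9];  Q = [1, 3, 6] / [2, 7, 9] / [4] / [5] / [8]
Final shape: (3, 3, 1, 1, 1).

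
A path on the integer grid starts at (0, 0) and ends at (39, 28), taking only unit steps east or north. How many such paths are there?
Number of paths = 5864393356544251760

A monotone lattice path from (0, 0) to (39, 28) consists of 39 east steps and 28 north steps in some order, so it is determined by which 39 of the 67 steps are east. The count is C(67, 39) = 5864393356544251760.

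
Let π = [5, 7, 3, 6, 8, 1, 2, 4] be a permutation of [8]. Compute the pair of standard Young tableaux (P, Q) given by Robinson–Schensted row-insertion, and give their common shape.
P = [1, 2, 4] / [3, 6, 8] / [5, 7];  Q = [1, 2, 5] / [3, 4, 8] / [6, 7];  common shape = (3, 3, 2)

Row-insert the values π_1, π_2, … into P one at a time, bumping the leftmost entry strictly greater than the inserted value down to the next row. The recording tableau Q records, in position (i, j), the step at which that cell was added to P.
  Insert 5 (step 1): P = [5];  Q = [1]
  Insert 7 (step 2): P = [5, 7];  Q = [1, 2]
  Insert 3 (step 3): P = [3, 7] / [5];  Q = [1, 2] / [3]
  Insert 6 (step 4): P = [3, 6] / [5, 7];  Q = [1, 2] / [3, 4]
  Insert 8 (step 5): P = [3, 6, 8] / [5, 7];  Q = [1, 2, 5] / [3, 4]
  Insert 1 (step 6): P = [1, 6, 8] / [3, 7] / [5];  Q = [1, 2, 5] / [3, 4] / [6]
  Insert 2 (step 7): P = [1, 2, 8] / [3, 6] / [5, 7];  Q = [1, 2, 5] / [3, 4] / [6, 7]
  Insert 4 (step 8): P = [1, 2, 4] / [3, 6, 8] / [5, 7];  Q = [1, 2, 5] / [3, 4, 8] / [6, 7]
Final shape: (3, 3, 2).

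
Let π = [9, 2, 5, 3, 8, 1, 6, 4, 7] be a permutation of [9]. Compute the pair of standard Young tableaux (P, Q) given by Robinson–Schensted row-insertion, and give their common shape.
P = [1, 3, 4, 7] / [2, 6] / [5, 8] / [9];  Q = [1, 3, 5, 9] / [2, 7] / [4, 8] / [6];  common shape = (4, 2, 2, 1)

Row-insert the values π_1, π_2, … into P one at a time, bumping the leftmost entry strictly greater than the inserted value down to the next row. The recording tableau Q records, in position (i, j), the step at which that cell was added to P.
  Insert 9 (step 1): P = [9];  Q = [1]
  Insert 2 (step 2): P = [2] / [9];  Q = [1] / [2]
  Insert 5 (step 3): P = [2, 5] / [9];  Q = [1, 3] / [2]
  Insert 3 (step 4): P = [2, 3] / [5] / [9];  Q = [1, 3] / [2] / [4]
  Insert 8 (step 5): P = [2, 3, 8] / [5] / [9];  Q = [1, 3, 5] / [2] / [4]
  Insert 1 (step 6): P = [1, 3, 8] / [2] / [5] / [9];  Q = [1, 3, 5] / [2] / [4] / [6]
  Insert 6 (step 7): P = [1, 3, 6] / [2, 8] / [5] / [9];  Q = [1, 3, 5] / [2, 7] / [4] / [6]
  Insert 4 (step 8): P = [1, 3, 4] / [2, 6] / [5, 8] / [9];  Q = [1, 3, 5] / [2, 7] / [4, 8] / [6]
  Insert 7 (step 9): P = [1, 3, 4, 7] / [2, 6] / [5, 8] / [9];  Q = [1, 3, 5, 9] / [2, 7] / [4, 8] / [6]
Final shape: (4, 2, 2, 1).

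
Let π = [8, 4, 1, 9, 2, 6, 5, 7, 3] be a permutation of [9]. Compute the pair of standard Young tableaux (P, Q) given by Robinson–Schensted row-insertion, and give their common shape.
P = [1, 2, 3, 7] / [4, 5] / [6, 9] / [8];  Q = [1, 4, 6, 8] / [2, 5] / [3, 7] / [9];  common shape = (4, 2, 2, 1)

Row-insert the values π_1, π_2, … into P one at a time, bumping the leftmost entry strictly greater than the inserted value down to the next row. The recording tableau Q records, in position (i, j), the step at which that cell was added to P.
  Insert 8 (step 1): P = [8];  Q = [1]
  Insert 4 (step 2): P = [4] / [8];  Q = [1] / [2]
  Insert 1 (step 3): P = [1] / [4] / [8];  Q = [1] / [2] / [3]
  Insert 9 (step 4): P = [1, 9] / [4] / [8];  Q = [1, 4] / [2] / [3]
  Insert 2 (step 5): P = [1, 2] / [4, 9] / [8];  Q = [1, 4] / [2, 5] / [3]
  Insert 6 (step 6): P = [1, 2, 6] / [4, 9] / [8];  Q = [1, 4, 6] / [2, 5] / [3]
  Insert 5 (step 7): P = [1, 2, 5] / [4, 6] / [8, 9];  Q = [1, 4, 6] / [2, 5] / [3, 7]
  Insert 7 (step 8): P = [1, 2, 5, 7] / [4, 6] / [8, 9];  Q = [1, 4, 6, 8] / [2, 5] / [3, 7]
  Insert 3 (step 9): P = [1, 2, 3, 7] / [4, 5] / [6, 9] / [8];  Q = [1, 4, 6, 8] / [2, 5] / [3, 7] / [9]
Final shape: (4, 2, 2, 1).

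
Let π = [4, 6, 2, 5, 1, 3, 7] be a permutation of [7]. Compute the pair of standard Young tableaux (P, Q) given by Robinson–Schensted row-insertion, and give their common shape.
P = [1, 3, 7] / [2, 5] / [4, 6];  Q = [1, 2, 7] / [3, 4] / [5, 6];  common shape = (3, 2, 2)

Row-insert the values π_1, π_2, … into P one at a time, bumping the leftmost entry strictly greater than the inserted value down to the next row. The recording tableau Q records, in position (i, j), the step at which that cell was added to P.
  Insert 4 (step 1): P = [4];  Q = [1]
  Insert 6 (step 2): P = [4, 6];  Q = [1, 2]
  Insert 2 (step 3): P = [2, 6] / [4];  Q = [1, 2] / [3]
  Insert 5 (step 4): P = [2, 5] / [4, 6];  Q = [1, 2] / [3, 4]
  Insert 1 (step 5): P = [1, 5] / [2, 6] / [4];  Q = [1, 2] / [3, 4] / [5]
  Insert 3 (step 6): P = [1, 3] / [2, 5] / [4, 6];  Q = [1, 2] / [3, 4] / [5, 6]
  Insert 7 (step 7): P = [1, 3, 7] / [2, 5] / [4, 6];  Q = [1, 2, 7] / [3, 4] / [5, 6]
Final shape: (3, 2, 2).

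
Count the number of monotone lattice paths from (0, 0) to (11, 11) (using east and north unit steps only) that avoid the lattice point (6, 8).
Number of paths = 537264

Total paths from (0, 0) to (11, 11): C(22, 11) = 705432. Paths through (6, 8): (paths (0, 0) → (6, 8)) × (paths (6, 8) → (11, 11)) = C(14, 6) · C(8, 5) = 3003 · 56 = 168168. Avoidance count = 705432 − 168168 = 537264.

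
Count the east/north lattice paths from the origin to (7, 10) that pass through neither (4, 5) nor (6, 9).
Number of paths = 6162

Inclusion–exclusion. Total paths: C(17, 7) = 19448. Through P₁: C(9, 4)·C(8, 3) = 7056. Through P₂: C(15, 6)·C(2, 1) = 10010. Since P₁ is strictly southwest of P₂, a monotone path through both must visit P₁ then P₂; paths through both = C(9, 4)·C(6, 2)·C(2, 1) = 3780. Avoid both = 19448 − 7056 − 10010 + 3780 = 6162.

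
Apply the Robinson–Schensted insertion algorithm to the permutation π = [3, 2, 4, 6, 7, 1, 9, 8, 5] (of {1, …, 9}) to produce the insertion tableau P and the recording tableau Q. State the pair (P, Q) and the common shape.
P = [1, 4, 5, 7, 8] / [2, 6] / [3, 9];  Q = [1, 3, 4, 5, 7] / [2, 8] / [6, 9];  common shape = (5, 2, 2)

Row-insert the values π_1, π_2, … into P one at a time, bumping the leftmost entry strictly greater than the inserted value down to the next row. The recording tableau Q records, in position (i, j), the step at which that cell was added to P.
  Insert 3 (step 1): P = [3];  Q = [1]
  Insert 2 (step 2): P = [2] / [3];  Q = [1] / [2]
  Insert 4 (step 3): P = [2, 4] / [3];  Q = [1, 3] / [2]
  Insert 6 (step 4): P = [2, 4, 6] / [3];  Q = [1, 3, 4] / [2]
  Insert 7 (step 5): P = [2, 4, 6, 7] / [3];  Q = [1, 3, 4, 5] / [2]
  Insert 1 (step 6): P = [1, 4, 6, 7] / [2] / [3];  Q = [1, 3, 4, 5] / [2] / [6]
  Insert 9 (step 7): P = [1, 4, 6, 7, 9] / [2] / [3];  Q = [1, 3, 4, 5, 7] / [2] / [6]
  Insert 8 (step 8): P = [1, 4, 6, 7, 8] / [2, 9] / [3];  Q = [1, 3, 4, 5, 7] / [2, 8] / [6]
  Insert 5 (step 9): P = [1, 4, 5, 7, 8] / [2, 6] / [3, 9];  Q = [1, 3, 4, 5, 7] / [2, 8] / [6, 9]
Final shape: (5, 2, 2).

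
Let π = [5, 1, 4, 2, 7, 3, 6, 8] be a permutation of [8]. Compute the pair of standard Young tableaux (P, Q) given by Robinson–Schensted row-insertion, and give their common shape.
P = [1, 2, 3, 6, 8] / [4, 7] / [5];  Q = [1, 3, 5, 7, 8] / [2, 6] / [4];  common shape = (5, 2, 1)

Row-insert the values π_1, π_2, … into P one at a time, bumping the leftmost entry strictly greater than the inserted value down to the next row. The recording tableau Q records, in position (i, j), the step at which that cell was added to P.
  Insert 5 (step 1): P = [5];  Q = [1]
  Insert 1 (step 2): P = [1] / [5];  Q = [1] / [2]
  Insert 4 (step 3): P = [1, 4] / [5];  Q = [1, 3] / [2]
  Insert 2 (step 4): P = [1, 2] / [4] / [5];  Q = [1, 3] / [2] / [4]
  Insert 7 (step 5): P = [1, 2, 7] / [4] / [5];  Q = [1, 3, 5] / [2] / [4]
  Insert 3 (step 6): P = [1, 2, 3] / [4, 7] / [5];  Q = [1, 3, 5] / [2, 6] / [4]
  Insert 6 (step 7): P = [1, 2, 3, 6] / [4, 7] / [5];  Q = [1, 3, 5, 7] / [2, 6] / [4]
  Insert 8 (step 8): P = [1, 2, 3, 6, 8] / [4, 7] / [5];  Q = [1, 3, 5, 7, 8] / [2, 6] / [4]
Final shape: (5, 2, 1).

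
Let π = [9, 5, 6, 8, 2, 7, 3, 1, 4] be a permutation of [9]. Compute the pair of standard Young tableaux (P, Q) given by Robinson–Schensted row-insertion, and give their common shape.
P = [1, 3, 4] / [2, 6, 7] / [5] / [8] / [9];  Q = [1, 3, 4] / [2, 6, 9] / [5] / [7] / [8];  common shape = (3, 3, 1, 1, 1)

Row-insert the values π_1, π_2, … into P one at a time, bumping the leftmost entry strictly greater than the inserted value down to the next row. The recording tableau Q records, in position (i, j), the step at which that cell was added to P.
  Insert 9 (step 1): P = [9];  Q = [1]
  Insert 5 (step 2): P = [5] / [9];  Q = [1] / [2]
  Insert 6 (step 3): P = [5, 6] / [9];  Q = [1, 3] / [2]
  Insert 8 (step 4): P = [5, 6, 8] / [9];  Q = [1, 3, 4] / [2]
  Insert 2 (step 5): P = [2, 6, 8] / [5] / [9];  Q = [1, 3, 4] / [2] / [5]
  Insert 7 (step 6): P = [2, 6, 7] / [5, 8] / [9];  Q = [1, 3, 4] / [2, 6] / [5]
  Insert 3 (step 7): P = [2, 3, 7] / [5, 6] / [8] / [9];  Q = [1, 3, 4] / [2, 6] / [5] / [7]
  Insert 1 (step 8): P = [1, 3, 7] / [2, 6] / [5] / [8] / [9];  Q = [1, 3, 4] / [2, 6] / [5] / [7] / [8]
  Insert 4 (step 9): P = [1, 3, 4] / [2, 6, 7] / [5] / [8] / [9];  Q = [1, 3, 4] / [2, 6, 9] / [5] / [7] / [8]
Final shape: (3, 3, 1, 1, 1).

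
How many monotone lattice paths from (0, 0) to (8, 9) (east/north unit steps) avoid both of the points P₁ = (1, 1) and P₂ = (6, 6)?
Number of paths = 7240

Inclusion–exclusion. Total paths: C(17, 8) = 24310. Through P₁: C(2, 1)·C(15, 7) = 12870. Through P₂: C(12, 6)·C(5, 2) = 9240. Since P₁ is strictly southwest of P₂, a monotone path through both must visit P₁ then P₂; paths through both = C(2, 1)·C(10, 5)·C(5, 2) = 5040. Avoid both = 24310 − 12870 − 9240 + 5040 = 7240.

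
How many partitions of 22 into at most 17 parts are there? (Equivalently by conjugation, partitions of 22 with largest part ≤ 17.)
p(22, parts ≤ 17) = 990

Use the recurrence p(n, m) = p(n, m−1) + p(n−m, m): either the largest part is < m (count p(n, m−1)) or the largest part is exactly m (remove one copy of m, count p(n−m, m)). With p(0, ·) = 1 this gives p(22, parts ≤ 17) = 990. (By conjugating Young diagrams, this also counts partitions of 22 into at most 17 parts.)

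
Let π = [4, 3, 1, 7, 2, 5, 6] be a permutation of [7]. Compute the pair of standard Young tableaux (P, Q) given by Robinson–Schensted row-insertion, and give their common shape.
P = [1, 2, 5, 6] / [3, 7] / [4];  Q = [1, 4, 6, 7] / [2, 5] / [3];  common shape = (4, 2, 1)

Row-insert the values π_1, π_2, … into P one at a time, bumping the leftmost entry strictly greater than the inserted value down to the next row. The recording tableau Q records, in position (i, j), the step at which that cell was added to P.
  Insert 4 (step 1): P = [4];  Q = [1]
  Insert 3 (step 2): P = [3] / [4];  Q = [1] / [2]
  Insert 1 (step 3): P = [1] / [3] / [4];  Q = [1] / [2] / [3]
  Insert 7 (step 4): P = [1, 7] / [3] / [4];  Q = [1, 4] / [2] / [3]
  Insert 2 (step 5): P = [1, 2] / [3, 7] / [4];  Q = [1, 4] / [2, 5] / [3]
  Insert 5 (step 6): P = [1, 2, 5] / [3, 7] / [4];  Q = [1, 4, 6] / [2, 5] / [3]
  Insert 6 (step 7): P = [1, 2, 5, 6] / [3, 7] / [4];  Q = [1, 4, 6, 7] / [2, 5] / [3]
Final shape: (4, 2, 1).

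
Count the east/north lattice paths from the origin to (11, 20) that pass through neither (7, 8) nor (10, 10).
Number of paths = 71636149

Inclusion–exclusion. Total paths: C(31, 11) = 84672315. Through P₁: C(15, 7)·C(16, 4) = 11711700. Through P₂: C(20, 10)·C(11, 1) = 2032316. Since P₁ is strictly southwest of P₂, a monotone path through both must visit P₁ then P₂; paths through both = C(15, 7)·C(5, 3)·C(11, 1) = 707850. Avoid both = 84672315 − 11711700 − 2032316 + 707850 = 71636149.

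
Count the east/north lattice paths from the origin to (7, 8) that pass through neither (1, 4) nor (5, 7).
Number of paths = 3534

Inclusion–exclusion. Total paths: C(15, 7) = 6435. Through P₁: C(5, 1)·C(10, 6) = 1050. Through P₂: C(12, 5)·C(3, 2) = 2376. Since P₁ is strictly southwest of P₂, a monotone path through both must visit P₁ then P₂; paths through both = C(5, 1)·C(7, 4)·C(3, 2) = 525. Avoid both = 6435 − 1050 − 2376 + 525 = 3534.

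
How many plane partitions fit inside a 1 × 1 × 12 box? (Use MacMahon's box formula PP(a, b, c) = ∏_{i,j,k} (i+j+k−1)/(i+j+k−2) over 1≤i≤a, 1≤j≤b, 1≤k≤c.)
PP(1, 1, 12) = 13

Evaluate the triple product over i = 1..1, j = 1..1, k = 1..12. The factors are (2/1) · (3/2) · (4/3) · (5/4) · (6/5) · (7/6) · (8/7) · (9/8) · … (12 factors total). The numerators and denominators telescope so the product is an integer; carrying out the multiplication exactly gives PP(1, 1, 12) = 13.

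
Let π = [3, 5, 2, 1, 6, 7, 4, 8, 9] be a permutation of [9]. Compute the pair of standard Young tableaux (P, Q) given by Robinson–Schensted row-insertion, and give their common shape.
P = [1, 4, 6, 7, 8, 9] / [2, 5] / [3];  Q = [1, 2, 5, 6, 8, 9] / [3, 7] / [4];  common shape = (6, 2, 1)

Row-insert the values π_1, π_2, … into P one at a time, bumping the leftmost entry strictly greater than the inserted value down to the next row. The recording tableau Q records, in position (i, j), the step at which that cell was added to P.
  Insert 3 (step 1): P = [3];  Q = [1]
  Insert 5 (step 2): P = [3, 5];  Q = [1, 2]
  Insert 2 (step 3): P = [2, 5] / [3];  Q = [1, 2] / [3]
  Insert 1 (step 4): P = [1, 5] / [2] / [3];  Q = [1, 2] / [3] / [4]
  Insert 6 (step 5): P = [1, 5, 6] / [2] / [3];  Q = [1, 2, 5] / [3] / [4]
  Insert 7 (step 6): P = [1, 5, 6, 7] / [2] / [3];  Q = [1, 2, 5, 6] / [3] / [4]
  Insert 4 (step 7): P = [1, 4, 6, 7] / [2, 5] / [3];  Q = [1, 2, 5, 6] / [3, 7] / [4]
  Insert 8 (step 8): P = [1, 4, 6, 7, 8] / [2, 5] / [3];  Q = [1, 2, 5, 6, 8] / [3, 7] / [4]
  Insert 9 (step 9): P = [1, 4, 6, 7, 8, 9] / [2, 5] / [3];  Q = [1, 2, 5, 6, 8, 9] / [3, 7] / [4]
Final shape: (6, 2, 1).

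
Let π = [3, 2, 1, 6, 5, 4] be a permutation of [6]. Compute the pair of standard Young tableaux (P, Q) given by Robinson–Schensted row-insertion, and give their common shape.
P = [1, 4] / [2, 5] / [3, 6];  Q = [1, 4] / [2, 5] / [3, 6];  common shape = (2, 2, 2)

Row-insert the values π_1, π_2, … into P one at a time, bumping the leftmost entry strictly greater than the inserted value down to the next row. The recording tableau Q records, in position (i, j), the step at which that cell was added to P.
  Insert 3 (step 1): P = [3];  Q = [1]
  Insert 2 (step 2): P = [2] / [3];  Q = [1] / [2]
  Insert 1 (step 3): P = [1] / [2] / [3];  Q = [1] / [2] / [3]
  Insert 6 (step 4): P = [1, 6] / [2] / [3];  Q = [1, 4] / [2] / [3]
  Insert 5 (step 5): P = [1, 5] / [2, 6] / [3];  Q = [1, 4] / [2, 5] / [3]
  Insert 4 (step 6): P = [1, 4] / [2, 5] / [3, 6];  Q = [1, 4] / [2, 5] / [3, 6]
Final shape: (2, 2, 2).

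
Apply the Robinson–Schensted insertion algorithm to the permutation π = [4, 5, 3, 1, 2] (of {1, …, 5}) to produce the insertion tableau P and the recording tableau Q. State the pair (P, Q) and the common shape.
P = [1, 2] / [3, 5] / [4];  Q = [1, 2] / [3, 5] / [4];  common shape = (2, 2, 1)

Row-insert the values π_1, π_2, … into P one at a time, bumping the leftmost entry strictly greater than the inserted value down to the next row. The recording tableau Q records, in position (i, j), the step at which that cell was added to P.
  Insert 4 (step 1): P = [4];  Q = [1]
  Insert 5 (step 2): P = [4, 5];  Q = [1, 2]
  Insert 3 (step 3): P = [3, 5] / [4];  Q = [1, 2] / [3]
  Insert 1 (step 4): P = [1, 5] / [3] / [4];  Q = [1, 2] / [3] / [4]
  Insert 2 (step 5): P = [1, 2] / [3, 5] / [4];  Q = [1, 2] / [3, 5] / [4]
Final shape: (2, 2, 1).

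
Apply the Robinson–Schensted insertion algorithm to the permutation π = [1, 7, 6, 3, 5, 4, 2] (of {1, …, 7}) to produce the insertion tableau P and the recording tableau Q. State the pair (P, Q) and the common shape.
P = [1, 2, 4] / [3] / [5] / [6] / [7];  Q = [1, 2, 5] / [3] / [4] / [6] / [7];  common shape = (3, 1, 1, 1, 1)

Row-insert the values π_1, π_2, … into P one at a time, bumping the leftmost entry strictly greater than the inserted value down to the next row. The recording tableau Q records, in position (i, j), the step at which that cell was added to P.
  Insert 1 (step 1): P = [1];  Q = [1]
  Insert 7 (step 2): P = [1, 7];  Q = [1, 2]
  Insert 6 (step 3): P = [1, 6] / [7];  Q = [1, 2] / [3]
  Insert 3 (step 4): P = [1, 3] / [6] / [7];  Q = [1, 2] / [3] / [4]
  Insert 5 (step 5): P = [1, 3, 5] / [6] / [7];  Q = [1, 2, 5] / [3] / [4]
  Insert 4 (step 6): P = [1, 3, 4] / [5] / [6] / [7];  Q = [1, 2, 5] / [3] / [4] / [6]
  Insert 2 (step 7): P = [1, 2, 4] / [3] / [5] / [6] / [7];  Q = [1, 2, 5] / [3] / [4] / [6] / [7]
Final shape: (3, 1, 1, 1, 1).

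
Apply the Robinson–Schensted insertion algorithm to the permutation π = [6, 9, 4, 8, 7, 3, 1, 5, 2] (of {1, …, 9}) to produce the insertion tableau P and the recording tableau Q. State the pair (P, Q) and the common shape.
P = [1, 2] / [3, 5] / [4, 7] / [6, 8] / [9];  Q = [1, 2] / [3, 4] / [5, 8] / [6, 9] / [7];  common shape = (2, 2, 2, 2, 1)

Row-insert the values π_1, π_2, … into P one at a time, bumping the leftmost entry strictly greater than the inserted value down to the next row. The recording tableau Q records, in position (i, j), the step at which that cell was added to P.
  Insert 6 (step 1): P = [6];  Q = [1]
  Insert 9 (step 2): P = [6, 9];  Q = [1, 2]
  Insert 4 (step 3): P = [4, 9] / [6];  Q = [1, 2] / [3]
  Insert 8 (step 4): P = [4, 8] / [6, 9];  Q = [1, 2] / [3, 4]
  Insert 7 (step 5): P = [4, 7] / [6, 8] / [9];  Q = [1, 2] / [3, 4] / [5]
  Insert 3 (step 6): P = [3, 7] / [4, 8] / [6] / [9];  Q = [1, 2] / [3, 4] / [5] / [6]
  Insert 1 (step 7): P = [1, 7] / [3, 8] / [4] / [6] / [9];  Q = [1, 2] / [3, 4] / [5] / [6] / [7]
  Insert 5 (step 8): P = [1, 5] / [3, 7] / [4, 8] / [6] / [9];  Q = [1, 2] / [3, 4] / [5, 8] / [6] / [7]
  Insert 2 (step 9): P = [1, 2] / [3, 5] / [4, 7] / [6, 8] / [9];  Q = [1, 2] / [3, 4] / [5, 8] / [6, 9] / [7]
Final shape: (2, 2, 2, 2, 1).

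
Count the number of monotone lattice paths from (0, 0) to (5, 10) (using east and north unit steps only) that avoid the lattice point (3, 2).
Number of paths = 2553

Total paths from (0, 0) to (5, 10): C(15, 5) = 3003. Paths through (3, 2): (paths (0, 0) → (3, 2)) × (paths (3, 2) → (5, 10)) = C(5, 3) · C(10, 2) = 10 · 45 = 450. Avoidance count = 3003 − 450 = 2553.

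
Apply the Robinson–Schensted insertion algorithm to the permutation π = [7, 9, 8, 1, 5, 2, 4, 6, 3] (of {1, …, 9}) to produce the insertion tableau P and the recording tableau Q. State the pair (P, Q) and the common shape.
P = [1, 2, 3, 6] / [4, 8] / [5] / [7] / [9];  Q = [1, 2, 7, 8] / [3, 5] / [4] / [6] / [9];  common shape = (4, 2, 1, 1, 1)

Row-insert the values π_1, π_2, … into P one at a time, bumping the leftmost entry strictly greater than the inserted value down to the next row. The recording tableau Q records, in position (i, j), the step at which that cell was added to P.
  Insert 7 (step 1): P = [7];  Q = [1]
  Insert 9 (step 2): P = [7, 9];  Q = [1, 2]
  Insert 8 (step 3): P = [7, 8] / [9];  Q = [1, 2] / [3]
  Insert 1 (step 4): P = [1, 8] / [7] / [9];  Q = [1, 2] / [3] / [4]
  Insert 5 (step 5): P = [1, 5] / [7, 8] / [9];  Q = [1, 2] / [3, 5] / [4]
  Insert 2 (step 6): P = [1, 2] / [5, 8] / [7] / [9];  Q = [1, 2] / [3, 5] / [4] / [6]
  Insert 4 (step 7): P = [1, 2, 4] / [5, 8] / [7] / [9];  Q = [1, 2, 7] / [3, 5] / [4] / [6]
  Insert 6 (step 8): P = [1, 2, 4, 6] / [5, 8] / [7] / [9];  Q = [1, 2, 7, 8] / [3, 5] / [4] / [6]
  Insert 3 (step 9): P = [1, 2, 3, 6] / [4, 8] / [5] / [7] / [9];  Q = [1, 2, 7, 8] / [3, 5] / [4] / [6] / [9]
Final shape: (4, 2, 1, 1, 1).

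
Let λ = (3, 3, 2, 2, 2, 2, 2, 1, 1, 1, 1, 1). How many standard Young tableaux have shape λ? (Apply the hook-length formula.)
# SYT of shape (3, 3, 2, 2, 2, 2, 2, 1, 1, 1, 1, 1) = 3139560

Hook-length formula: f^λ = n! / Π hook(c), product over all cells c of the Young diagram. For λ = (3, 3, 2, 2, 2, 2, 2, 1, 1, 1, 1, 1), n = 21 boxes. Hook lengths by row (left-to-right, top-to-bottom): [14, 8, 2]; [13, 7, 1]; [11, 5]; [10, 4]; [9, 3]; [8, 2]; [7, 1]; [5]; [4]; [3]; [2]; [1]. Product of hooks = 16273281024000. So f^λ = 21! / 16273281024000 = 51090942171709440000 / 16273281024000 = 3139560.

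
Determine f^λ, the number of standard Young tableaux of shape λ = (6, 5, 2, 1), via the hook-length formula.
# SYT of shape (6, 5, 2, 1) = 36608

Hook-length formula: f^λ = n! / Π hook(c), product over all cells c of the Young diagram. For λ = (6, 5, 2, 1), n = 14 boxes. Hook lengths by row (left-to-right, top-to-bottom): [9, 7, 5, 4, 3, 1]; [7, 5, 3, 2, 1]; [3, 1]; [1]. Product of hooks = 2381400. So f^λ = 14! / 2381400 = 87178291200 / 2381400 = 36608.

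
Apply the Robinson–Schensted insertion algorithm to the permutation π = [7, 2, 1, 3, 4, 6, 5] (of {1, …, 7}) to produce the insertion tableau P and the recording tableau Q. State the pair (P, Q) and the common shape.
P = [1, 3, 4, 5] / [2, 6] / [7];  Q = [1, 4, 5, 6] / [2, 7] / [3];  common shape = (4, 2, 1)

Row-insert the values π_1, π_2, … into P one at a time, bumping the leftmost entry strictly greater than the inserted value down to the next row. The recording tableau Q records, in position (i, j), the step at which that cell was added to P.
  Insert 7 (step 1): P = [7];  Q = [1]
  Insert 2 (step 2): P = [2] / [7];  Q = [1] / [2]
  Insert 1 (step 3): P = [1] / [2] / [7];  Q = [1] / [2] / [3]
  Insert 3 (step 4): P = [1, 3] / [2] / [7];  Q = [1, 4] / [2] / [3]
  Insert 4 (step 5): P = [1, 3, 4] / [2] / [7];  Q = [1, 4, 5] / [2] / [3]
  Insert 6 (step 6): P = [1, 3, 4, 6] / [2] / [7];  Q = [1, 4, 5, 6] / [2] / [3]
  Insert 5 (step 7): P = [1, 3, 4, 5] / [2, 6] / [7];  Q = [1, 4, 5, 6] / [2, 7] / [3]
Final shape: (4, 2, 1).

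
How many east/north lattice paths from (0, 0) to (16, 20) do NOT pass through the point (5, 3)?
Number of paths = 6105318030

Total paths from (0, 0) to (16, 20): C(36, 16) = 7307872110. Paths through (5, 3): (paths (0, 0) → (5, 3)) × (paths (5, 3) → (16, 20)) = C(8, 5) · C(28, 11) = 56 · 21474180 = 1202554080. Avoidance count = 7307872110 − 1202554080 = 6105318030.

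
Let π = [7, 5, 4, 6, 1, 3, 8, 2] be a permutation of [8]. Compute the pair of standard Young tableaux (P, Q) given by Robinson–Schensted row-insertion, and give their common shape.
P = [1, 2, 8] / [3, 6] / [4] / [5] / [7];  Q = [1, 4, 7] / [2, 6] / [3] / [5] / [8];  common shape = (3, 2, 1, 1, 1)

Row-insert the values π_1, π_2, … into P one at a time, bumping the leftmost entry strictly greater than the inserted value down to the next row. The recording tableau Q records, in position (i, j), the step at which that cell was added to P.
  Insert 7 (step 1): P = [7];  Q = [1]
  Insert 5 (step 2): P = [5] / [7];  Q = [1] / [2]
  Insert 4 (step 3): P = [4] / [5] / [7];  Q = [1] / [2] / [3]
  Insert 6 (step 4): P = [4, 6] / [5] / [7];  Q = [1, 4] / [2] / [3]
  Insert 1 (step 5): P = [1, 6] / [4] / [5] / [7];  Q = [1, 4] / [2] / [3] / [5]
  Insert 3 (step 6): P = [1, 3] / [4, 6] / [5] / [7];  Q = [1, 4] / [2, 6] / [3] / [5]
  Insert 8 (step 7): P = [1, 3, 8] / [4, 6] / [5] / [7];  Q = [1, 4, 7] / [2, 6] / [3] / [5]
  Insert 2 (step 8): P = [1, 2, 8] / [3, 6] / [4] / [5] / [7];  Q = [1, 4, 7] / [2, 6] / [3] / [5] / [8]
Final shape: (3, 2, 1, 1, 1).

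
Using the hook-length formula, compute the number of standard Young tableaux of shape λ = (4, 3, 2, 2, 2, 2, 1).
# SYT of shape (4, 3, 2, 2, 2, 2, 1) = 210210

Hook-length formula: f^λ = n! / Π hook(c), product over all cells c of the Young diagram. For λ = (4, 3, 2, 2, 2, 2, 1), n = 16 boxes. Hook lengths by row (left-to-right, top-to-bottom): [10, 8, 3, 1]; [8, 6, 1]; [6, 4]; [5, 3]; [4, 2]; [3, 1]; [1]. Product of hooks = 99532800. So f^λ = 16! / 99532800 = 20922789888000 / 99532800 = 210210.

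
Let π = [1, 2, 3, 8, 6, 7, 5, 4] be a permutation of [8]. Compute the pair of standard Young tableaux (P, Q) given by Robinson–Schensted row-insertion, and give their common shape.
P = [1, 2, 3, 4, 7] / [5] / [6] / [8];  Q = [1, 2, 3, 4, 6] / [5] / [7] / [8];  common shape = (5, 1, 1, 1)

Row-insert the values π_1, π_2, … into P one at a time, bumping the leftmost entry strictly greater than the inserted value down to the next row. The recording tableau Q records, in position (i, j), the step at which that cell was added to P.
  Insert 1 (step 1): P = [1];  Q = [1]
  Insert 2 (step 2): P = [1, 2];  Q = [1, 2]
  Insert 3 (step 3): P = [1, 2, 3];  Q = [1, 2, 3]
  Insert 8 (step 4): P = [1, 2, 3, 8];  Q = [1, 2, 3, 4]
  Insert 6 (step 5): P = [1, 2, 3, 6] / [8];  Q = [1, 2, 3, 4] / [5]
  Insert 7 (step 6): P = [1, 2, 3, 6, 7] / [8];  Q = [1, 2, 3, 4, 6] / [5]
  Insert 5 (step 7): P = [1, 2, 3, 5, 7] / [6] / [8];  Q = [1, 2, 3, 4, 6] / [5] / [7]
  Insert 4 (step 8): P = [1, 2, 3, 4, 7] / [5] / [6] / [8];  Q = [1, 2, 3, 4, 6] / [5] / [7] / [8]
Final shape: (5, 1, 1, 1).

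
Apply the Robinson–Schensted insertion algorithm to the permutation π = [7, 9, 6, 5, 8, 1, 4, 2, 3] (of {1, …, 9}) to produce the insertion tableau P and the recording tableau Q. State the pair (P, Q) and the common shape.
P = [1, 2, 3] / [4, 8] / [5, 9] / [6] / [7];  Q = [1, 2, 9] / [3, 5] / [4, 7] / [6] / [8];  common shape = (3, 2, 2, 1, 1)

Row-insert the values π_1, π_2, … into P one at a time, bumping the leftmost entry strictly greater than the inserted value down to the next row. The recording tableau Q records, in position (i, j), the step at which that cell was added to P.
  Insert 7 (step 1): P = [7];  Q = [1]
  Insert 9 (step 2): P = [7, 9];  Q = [1, 2]
  Insert 6 (step 3): P = [6, 9] / [7];  Q = [1, 2] / [3]
  Insert 5 (step 4): P = [5, 9] / [6] / [7];  Q = [1, 2] / [3] / [4]
  Insert 8 (step 5): P = [5, 8] / [6, 9] / [7];  Q = [1, 2] / [3, 5] / [4]
  Insert 1 (step 6): P = [1, 8] / [5, 9] / [6] / [7];  Q = [1, 2] / [3, 5] / [4] / [6]
  Insert 4 (step 7): P = [1, 4] / [5, 8] / [6, 9] / [7];  Q = [1, 2] / [3, 5] / [4, 7] / [6]
  Insert 2 (step 8): P = [1, 2] / [4, 8] / [5, 9] / [6] / [7];  Q = [1, 2] / [3, 5] / [4, 7] / [6] / [8]
  Insert 3 (step 9): P = [1, 2, 3] / [4, 8] / [5, 9] / [6] / [7];  Q = [1, 2, 9] / [3, 5] / [4, 7] / [6] / [8]
Final shape: (3, 2, 2, 1, 1).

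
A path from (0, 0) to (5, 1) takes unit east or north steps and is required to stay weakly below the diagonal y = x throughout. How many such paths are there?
Number of paths = 5

By the reflection principle (André's argument), the number of monotone paths to (5, 1) with n ≤ m that never go above y = x is C(6, 5) − C(6, 6) = 6 − 1 = 5.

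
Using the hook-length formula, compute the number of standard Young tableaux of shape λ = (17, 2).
# SYT of shape (17, 2) = 152

Hook-length formula: f^λ = n! / Π hook(c), product over all cells c of the Young diagram. For λ = (17, 2), n = 19 boxes. Hook lengths by row (left-to-right, top-to-bottom): [18, 17, 15, 14, 13, 12, 11, 10, 9, 8, 7, 6, 5, 4, 3, 2, 1]; [2, 1]. Product of hooks = 800296713216000. So f^λ = 19! / 800296713216000 = 121645100408832000 / 800296713216000 = 152.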